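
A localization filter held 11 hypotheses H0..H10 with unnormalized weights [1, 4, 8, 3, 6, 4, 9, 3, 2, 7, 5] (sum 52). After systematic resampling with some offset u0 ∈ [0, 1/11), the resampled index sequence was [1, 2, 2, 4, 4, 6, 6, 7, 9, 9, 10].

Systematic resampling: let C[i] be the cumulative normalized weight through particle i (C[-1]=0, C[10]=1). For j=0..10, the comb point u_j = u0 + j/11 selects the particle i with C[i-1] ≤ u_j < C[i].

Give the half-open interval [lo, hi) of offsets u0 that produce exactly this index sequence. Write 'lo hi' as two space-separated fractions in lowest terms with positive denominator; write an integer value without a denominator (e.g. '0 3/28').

C = [1/52, 5/52, 1/4, 4/13, 11/26, 1/2, 35/52, 19/26, 10/13, 47/52, 1]
j=0 picked index 1: u0 ∈ [1/52, 5/52)
j=1 picked index 2: u0 ∈ [3/572, 7/44)
j=2 picked index 2: u0 ∈ [-49/572, 3/44)
j=3 picked index 4: u0 ∈ [5/143, 43/286)
j=4 picked index 4: u0 ∈ [-8/143, 17/286)
j=5 picked index 6: u0 ∈ [1/22, 125/572)
j=6 picked index 6: u0 ∈ [-1/22, 73/572)
j=7 picked index 7: u0 ∈ [21/572, 27/286)
j=8 picked index 9: u0 ∈ [6/143, 101/572)
j=9 picked index 9: u0 ∈ [-7/143, 49/572)
j=10 picked index 10: u0 ∈ [-3/572, 1/11)
intersection: [1/22, 17/286)

1/22 17/286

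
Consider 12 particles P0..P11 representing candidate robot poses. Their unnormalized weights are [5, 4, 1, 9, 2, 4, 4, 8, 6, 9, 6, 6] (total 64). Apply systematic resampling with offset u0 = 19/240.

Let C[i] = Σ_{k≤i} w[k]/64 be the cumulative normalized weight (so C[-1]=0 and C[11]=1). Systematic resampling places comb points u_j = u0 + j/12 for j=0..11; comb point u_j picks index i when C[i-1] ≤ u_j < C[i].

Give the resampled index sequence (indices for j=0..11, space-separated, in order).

C = [5/64, 9/64, 5/32, 19/64, 21/64, 25/64, 29/64, 37/64, 43/64, 13/16, 29/32, 1]
j=0: u_0=19/240 ∈ [5/64, 9/64) → index 1
j=1: u_1=13/80 ∈ [5/32, 19/64) → index 3
j=2: u_2=59/240 ∈ [5/32, 19/64) → index 3
j=3: u_3=79/240 ∈ [21/64, 25/64) → index 5
j=4: u_4=33/80 ∈ [25/64, 29/64) → index 6
j=5: u_5=119/240 ∈ [29/64, 37/64) → index 7
j=6: u_6=139/240 ∈ [37/64, 43/64) → index 8
j=7: u_7=53/80 ∈ [37/64, 43/64) → index 8
j=8: u_8=179/240 ∈ [43/64, 13/16) → index 9
j=9: u_9=199/240 ∈ [13/16, 29/32) → index 10
j=10: u_10=73/80 ∈ [29/32, 1) → index 11
j=11: u_11=239/240 ∈ [29/32, 1) → index 11

1 3 3 5 6 7 8 8 9 10 11 11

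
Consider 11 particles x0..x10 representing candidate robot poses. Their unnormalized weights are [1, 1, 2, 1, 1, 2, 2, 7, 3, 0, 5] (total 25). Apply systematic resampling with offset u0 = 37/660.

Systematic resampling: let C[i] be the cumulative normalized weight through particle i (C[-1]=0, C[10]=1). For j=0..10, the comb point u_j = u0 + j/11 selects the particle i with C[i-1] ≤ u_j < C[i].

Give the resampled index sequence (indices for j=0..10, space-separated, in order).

C = [1/25, 2/25, 4/25, 1/5, 6/25, 8/25, 2/5, 17/25, 4/5, 4/5, 1]
j=0: u_0=37/660 ∈ [1/25, 2/25) → index 1
j=1: u_1=97/660 ∈ [2/25, 4/25) → index 2
j=2: u_2=157/660 ∈ [1/5, 6/25) → index 4
j=3: u_3=217/660 ∈ [8/25, 2/5) → index 6
j=4: u_4=277/660 ∈ [2/5, 17/25) → index 7
j=5: u_5=337/660 ∈ [2/5, 17/25) → index 7
j=6: u_6=397/660 ∈ [2/5, 17/25) → index 7
j=7: u_7=457/660 ∈ [17/25, 4/5) → index 8
j=8: u_8=47/60 ∈ [17/25, 4/5) → index 8
j=9: u_9=577/660 ∈ [4/5, 1) → index 10
j=10: u_10=637/660 ∈ [4/5, 1) → index 10

1 2 4 6 7 7 7 8 8 10 10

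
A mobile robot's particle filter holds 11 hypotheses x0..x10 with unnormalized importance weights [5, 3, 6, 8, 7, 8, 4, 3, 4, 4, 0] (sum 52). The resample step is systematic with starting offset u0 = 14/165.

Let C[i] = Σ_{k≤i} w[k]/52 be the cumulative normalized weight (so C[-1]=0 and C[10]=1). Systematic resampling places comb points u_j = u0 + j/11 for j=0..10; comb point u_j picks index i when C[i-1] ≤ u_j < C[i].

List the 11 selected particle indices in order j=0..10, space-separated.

0 2 2 3 4 4 5 6 7 8 9

C = [5/52, 2/13, 7/26, 11/26, 29/52, 37/52, 41/52, 11/13, 12/13, 1, 1]
j=0: u_0=14/165 ∈ [0, 5/52) → index 0
j=1: u_1=29/165 ∈ [2/13, 7/26) → index 2
j=2: u_2=4/15 ∈ [2/13, 7/26) → index 2
j=3: u_3=59/165 ∈ [7/26, 11/26) → index 3
j=4: u_4=74/165 ∈ [11/26, 29/52) → index 4
j=5: u_5=89/165 ∈ [11/26, 29/52) → index 4
j=6: u_6=104/165 ∈ [29/52, 37/52) → index 5
j=7: u_7=119/165 ∈ [37/52, 41/52) → index 6
j=8: u_8=134/165 ∈ [41/52, 11/13) → index 7
j=9: u_9=149/165 ∈ [11/13, 12/13) → index 8
j=10: u_10=164/165 ∈ [12/13, 1) → index 9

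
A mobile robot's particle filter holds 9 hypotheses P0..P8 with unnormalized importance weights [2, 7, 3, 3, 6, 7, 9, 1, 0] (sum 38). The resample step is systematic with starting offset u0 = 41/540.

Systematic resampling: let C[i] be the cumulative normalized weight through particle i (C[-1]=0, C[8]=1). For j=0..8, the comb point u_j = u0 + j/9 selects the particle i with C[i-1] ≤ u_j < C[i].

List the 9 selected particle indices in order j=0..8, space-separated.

1 1 2 4 4 5 6 6 6

C = [1/19, 9/38, 6/19, 15/38, 21/38, 14/19, 37/38, 1, 1]
j=0: u_0=41/540 ∈ [1/19, 9/38) → index 1
j=1: u_1=101/540 ∈ [1/19, 9/38) → index 1
j=2: u_2=161/540 ∈ [9/38, 6/19) → index 2
j=3: u_3=221/540 ∈ [15/38, 21/38) → index 4
j=4: u_4=281/540 ∈ [15/38, 21/38) → index 4
j=5: u_5=341/540 ∈ [21/38, 14/19) → index 5
j=6: u_6=401/540 ∈ [14/19, 37/38) → index 6
j=7: u_7=461/540 ∈ [14/19, 37/38) → index 6
j=8: u_8=521/540 ∈ [14/19, 37/38) → index 6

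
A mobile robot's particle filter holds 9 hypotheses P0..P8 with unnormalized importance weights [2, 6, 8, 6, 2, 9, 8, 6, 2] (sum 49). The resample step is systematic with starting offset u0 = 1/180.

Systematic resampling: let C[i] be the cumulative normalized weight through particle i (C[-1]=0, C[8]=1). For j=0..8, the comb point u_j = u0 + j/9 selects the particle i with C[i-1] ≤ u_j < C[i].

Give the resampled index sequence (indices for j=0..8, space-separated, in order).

C = [2/49, 8/49, 16/49, 22/49, 24/49, 33/49, 41/49, 47/49, 1]
j=0: u_0=1/180 ∈ [0, 2/49) → index 0
j=1: u_1=7/60 ∈ [2/49, 8/49) → index 1
j=2: u_2=41/180 ∈ [8/49, 16/49) → index 2
j=3: u_3=61/180 ∈ [16/49, 22/49) → index 3
j=4: u_4=9/20 ∈ [22/49, 24/49) → index 4
j=5: u_5=101/180 ∈ [24/49, 33/49) → index 5
j=6: u_6=121/180 ∈ [24/49, 33/49) → index 5
j=7: u_7=47/60 ∈ [33/49, 41/49) → index 6
j=8: u_8=161/180 ∈ [41/49, 47/49) → index 7

0 1 2 3 4 5 5 6 7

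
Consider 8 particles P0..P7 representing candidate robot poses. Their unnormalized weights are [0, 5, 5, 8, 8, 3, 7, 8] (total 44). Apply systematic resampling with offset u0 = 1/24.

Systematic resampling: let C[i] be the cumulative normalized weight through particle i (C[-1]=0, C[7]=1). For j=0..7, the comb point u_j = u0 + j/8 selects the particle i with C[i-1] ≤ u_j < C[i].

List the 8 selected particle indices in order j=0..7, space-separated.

C = [0, 5/44, 5/22, 9/22, 13/22, 29/44, 9/11, 1]
j=0: u_0=1/24 ∈ [0, 5/44) → index 1
j=1: u_1=1/6 ∈ [5/44, 5/22) → index 2
j=2: u_2=7/24 ∈ [5/22, 9/22) → index 3
j=3: u_3=5/12 ∈ [9/22, 13/22) → index 4
j=4: u_4=13/24 ∈ [9/22, 13/22) → index 4
j=5: u_5=2/3 ∈ [29/44, 9/11) → index 6
j=6: u_6=19/24 ∈ [29/44, 9/11) → index 6
j=7: u_7=11/12 ∈ [9/11, 1) → index 7

1 2 3 4 4 6 6 7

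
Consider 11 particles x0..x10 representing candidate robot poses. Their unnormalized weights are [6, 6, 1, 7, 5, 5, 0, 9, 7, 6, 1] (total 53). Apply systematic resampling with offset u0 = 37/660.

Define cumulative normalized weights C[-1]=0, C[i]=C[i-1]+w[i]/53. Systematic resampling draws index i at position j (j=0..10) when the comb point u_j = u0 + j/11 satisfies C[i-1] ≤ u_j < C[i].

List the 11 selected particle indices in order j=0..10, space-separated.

0 1 2 3 4 5 7 7 8 9 9

C = [6/53, 12/53, 13/53, 20/53, 25/53, 30/53, 30/53, 39/53, 46/53, 52/53, 1]
j=0: u_0=37/660 ∈ [0, 6/53) → index 0
j=1: u_1=97/660 ∈ [6/53, 12/53) → index 1
j=2: u_2=157/660 ∈ [12/53, 13/53) → index 2
j=3: u_3=217/660 ∈ [13/53, 20/53) → index 3
j=4: u_4=277/660 ∈ [20/53, 25/53) → index 4
j=5: u_5=337/660 ∈ [25/53, 30/53) → index 5
j=6: u_6=397/660 ∈ [30/53, 39/53) → index 7
j=7: u_7=457/660 ∈ [30/53, 39/53) → index 7
j=8: u_8=47/60 ∈ [39/53, 46/53) → index 8
j=9: u_9=577/660 ∈ [46/53, 52/53) → index 9
j=10: u_10=637/660 ∈ [46/53, 52/53) → index 9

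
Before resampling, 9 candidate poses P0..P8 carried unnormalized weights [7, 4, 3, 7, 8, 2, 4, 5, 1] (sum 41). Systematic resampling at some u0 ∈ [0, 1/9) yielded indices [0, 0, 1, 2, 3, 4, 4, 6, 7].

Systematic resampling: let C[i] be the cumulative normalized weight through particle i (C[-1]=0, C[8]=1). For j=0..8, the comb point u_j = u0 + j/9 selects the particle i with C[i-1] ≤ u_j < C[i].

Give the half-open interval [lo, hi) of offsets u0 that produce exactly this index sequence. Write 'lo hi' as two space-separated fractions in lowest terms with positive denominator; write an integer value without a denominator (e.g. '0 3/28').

0 1/123

C = [7/41, 11/41, 14/41, 21/41, 29/41, 31/41, 35/41, 40/41, 1]
j=0 picked index 0: u0 ∈ [0, 7/41)
j=1 picked index 0: u0 ∈ [-1/9, 22/369)
j=2 picked index 1: u0 ∈ [-19/369, 17/369)
j=3 picked index 2: u0 ∈ [-8/123, 1/123)
j=4 picked index 3: u0 ∈ [-38/369, 25/369)
j=5 picked index 4: u0 ∈ [-16/369, 56/369)
j=6 picked index 4: u0 ∈ [-19/123, 5/123)
j=7 picked index 6: u0 ∈ [-8/369, 28/369)
j=8 picked index 7: u0 ∈ [-13/369, 32/369)
intersection: [0, 1/123)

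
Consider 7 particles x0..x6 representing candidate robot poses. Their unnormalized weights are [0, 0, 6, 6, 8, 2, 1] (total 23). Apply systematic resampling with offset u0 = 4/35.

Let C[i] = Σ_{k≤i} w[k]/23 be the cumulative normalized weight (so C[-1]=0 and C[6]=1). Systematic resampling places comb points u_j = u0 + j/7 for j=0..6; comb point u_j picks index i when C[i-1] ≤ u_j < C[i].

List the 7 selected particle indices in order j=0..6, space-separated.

C = [0, 0, 6/23, 12/23, 20/23, 22/23, 1]
j=0: u_0=4/35 ∈ [0, 6/23) → index 2
j=1: u_1=9/35 ∈ [0, 6/23) → index 2
j=2: u_2=2/5 ∈ [6/23, 12/23) → index 3
j=3: u_3=19/35 ∈ [12/23, 20/23) → index 4
j=4: u_4=24/35 ∈ [12/23, 20/23) → index 4
j=5: u_5=29/35 ∈ [12/23, 20/23) → index 4
j=6: u_6=34/35 ∈ [22/23, 1) → index 6

2 2 3 4 4 4 6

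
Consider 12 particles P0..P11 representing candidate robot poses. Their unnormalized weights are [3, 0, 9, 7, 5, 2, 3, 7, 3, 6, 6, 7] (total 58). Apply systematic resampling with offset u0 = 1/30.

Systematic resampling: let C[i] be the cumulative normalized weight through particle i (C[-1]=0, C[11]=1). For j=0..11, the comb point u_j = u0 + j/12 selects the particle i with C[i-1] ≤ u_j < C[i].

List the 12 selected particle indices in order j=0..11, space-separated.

C = [3/58, 3/58, 6/29, 19/58, 12/29, 13/29, 1/2, 18/29, 39/58, 45/58, 51/58, 1]
j=0: u_0=1/30 ∈ [0, 3/58) → index 0
j=1: u_1=7/60 ∈ [3/58, 6/29) → index 2
j=2: u_2=1/5 ∈ [3/58, 6/29) → index 2
j=3: u_3=17/60 ∈ [6/29, 19/58) → index 3
j=4: u_4=11/30 ∈ [19/58, 12/29) → index 4
j=5: u_5=9/20 ∈ [13/29, 1/2) → index 6
j=6: u_6=8/15 ∈ [1/2, 18/29) → index 7
j=7: u_7=37/60 ∈ [1/2, 18/29) → index 7
j=8: u_8=7/10 ∈ [39/58, 45/58) → index 9
j=9: u_9=47/60 ∈ [45/58, 51/58) → index 10
j=10: u_10=13/15 ∈ [45/58, 51/58) → index 10
j=11: u_11=19/20 ∈ [51/58, 1) → index 11

0 2 2 3 4 6 7 7 9 10 10 11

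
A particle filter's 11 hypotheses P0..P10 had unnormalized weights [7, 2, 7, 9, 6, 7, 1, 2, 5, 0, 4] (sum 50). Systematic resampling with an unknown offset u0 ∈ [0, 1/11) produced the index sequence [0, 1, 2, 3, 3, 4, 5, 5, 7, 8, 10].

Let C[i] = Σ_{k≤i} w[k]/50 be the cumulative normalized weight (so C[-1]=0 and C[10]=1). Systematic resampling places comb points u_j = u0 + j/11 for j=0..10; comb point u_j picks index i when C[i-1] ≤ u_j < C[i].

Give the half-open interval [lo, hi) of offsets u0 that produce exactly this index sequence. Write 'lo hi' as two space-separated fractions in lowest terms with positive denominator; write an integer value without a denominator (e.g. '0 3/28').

41/550 49/550

C = [7/50, 9/50, 8/25, 1/2, 31/50, 19/25, 39/50, 41/50, 23/25, 23/25, 1]
j=0 picked index 0: u0 ∈ [0, 7/50)
j=1 picked index 1: u0 ∈ [27/550, 49/550)
j=2 picked index 2: u0 ∈ [-1/550, 38/275)
j=3 picked index 3: u0 ∈ [13/275, 5/22)
j=4 picked index 3: u0 ∈ [-12/275, 3/22)
j=5 picked index 4: u0 ∈ [1/22, 91/550)
j=6 picked index 5: u0 ∈ [41/550, 59/275)
j=7 picked index 5: u0 ∈ [-9/550, 34/275)
j=8 picked index 7: u0 ∈ [29/550, 51/550)
j=9 picked index 8: u0 ∈ [1/550, 28/275)
j=10 picked index 10: u0 ∈ [3/275, 1/11)
intersection: [41/550, 49/550)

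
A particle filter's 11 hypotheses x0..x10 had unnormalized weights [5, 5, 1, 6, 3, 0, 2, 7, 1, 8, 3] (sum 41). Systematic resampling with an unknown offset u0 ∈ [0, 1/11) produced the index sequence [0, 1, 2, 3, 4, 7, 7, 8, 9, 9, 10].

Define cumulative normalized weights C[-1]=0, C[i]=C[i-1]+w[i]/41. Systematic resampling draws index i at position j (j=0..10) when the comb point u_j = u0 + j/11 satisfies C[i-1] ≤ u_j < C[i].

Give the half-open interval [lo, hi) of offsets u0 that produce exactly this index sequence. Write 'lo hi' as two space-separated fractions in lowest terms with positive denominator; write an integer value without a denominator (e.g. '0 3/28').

C = [5/41, 10/41, 11/41, 17/41, 20/41, 20/41, 22/41, 29/41, 30/41, 38/41, 1]
j=0 picked index 0: u0 ∈ [0, 5/41)
j=1 picked index 1: u0 ∈ [14/451, 69/451)
j=2 picked index 2: u0 ∈ [28/451, 39/451)
j=3 picked index 3: u0 ∈ [-2/451, 64/451)
j=4 picked index 4: u0 ∈ [23/451, 56/451)
j=5 picked index 7: u0 ∈ [37/451, 114/451)
j=6 picked index 7: u0 ∈ [-4/451, 73/451)
j=7 picked index 8: u0 ∈ [32/451, 43/451)
j=8 picked index 9: u0 ∈ [2/451, 90/451)
j=9 picked index 9: u0 ∈ [-39/451, 49/451)
j=10 picked index 10: u0 ∈ [8/451, 1/11)
intersection: [37/451, 39/451)

37/451 39/451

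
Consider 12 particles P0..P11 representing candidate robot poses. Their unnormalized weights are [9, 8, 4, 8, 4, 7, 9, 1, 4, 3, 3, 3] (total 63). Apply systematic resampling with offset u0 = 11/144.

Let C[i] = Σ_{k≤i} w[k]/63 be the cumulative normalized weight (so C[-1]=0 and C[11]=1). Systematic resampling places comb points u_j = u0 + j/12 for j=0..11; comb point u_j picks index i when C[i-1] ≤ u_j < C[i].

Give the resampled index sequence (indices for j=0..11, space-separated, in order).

0 1 1 2 3 4 5 6 6 8 10 11

C = [1/7, 17/63, 1/3, 29/63, 11/21, 40/63, 7/9, 50/63, 6/7, 19/21, 20/21, 1]
j=0: u_0=11/144 ∈ [0, 1/7) → index 0
j=1: u_1=23/144 ∈ [1/7, 17/63) → index 1
j=2: u_2=35/144 ∈ [1/7, 17/63) → index 1
j=3: u_3=47/144 ∈ [17/63, 1/3) → index 2
j=4: u_4=59/144 ∈ [1/3, 29/63) → index 3
j=5: u_5=71/144 ∈ [29/63, 11/21) → index 4
j=6: u_6=83/144 ∈ [11/21, 40/63) → index 5
j=7: u_7=95/144 ∈ [40/63, 7/9) → index 6
j=8: u_8=107/144 ∈ [40/63, 7/9) → index 6
j=9: u_9=119/144 ∈ [50/63, 6/7) → index 8
j=10: u_10=131/144 ∈ [19/21, 20/21) → index 10
j=11: u_11=143/144 ∈ [20/21, 1) → index 11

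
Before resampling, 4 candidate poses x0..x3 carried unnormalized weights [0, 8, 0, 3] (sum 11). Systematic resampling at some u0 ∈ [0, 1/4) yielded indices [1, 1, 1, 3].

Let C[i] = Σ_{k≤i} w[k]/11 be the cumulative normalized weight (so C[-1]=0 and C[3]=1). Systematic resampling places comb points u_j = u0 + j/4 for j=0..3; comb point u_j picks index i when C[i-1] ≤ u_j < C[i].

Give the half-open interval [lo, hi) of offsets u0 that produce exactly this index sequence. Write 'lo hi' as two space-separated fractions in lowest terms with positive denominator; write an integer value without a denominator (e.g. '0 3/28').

0 5/22

C = [0, 8/11, 8/11, 1]
j=0 picked index 1: u0 ∈ [0, 8/11)
j=1 picked index 1: u0 ∈ [-1/4, 21/44)
j=2 picked index 1: u0 ∈ [-1/2, 5/22)
j=3 picked index 3: u0 ∈ [-1/44, 1/4)
intersection: [0, 5/22)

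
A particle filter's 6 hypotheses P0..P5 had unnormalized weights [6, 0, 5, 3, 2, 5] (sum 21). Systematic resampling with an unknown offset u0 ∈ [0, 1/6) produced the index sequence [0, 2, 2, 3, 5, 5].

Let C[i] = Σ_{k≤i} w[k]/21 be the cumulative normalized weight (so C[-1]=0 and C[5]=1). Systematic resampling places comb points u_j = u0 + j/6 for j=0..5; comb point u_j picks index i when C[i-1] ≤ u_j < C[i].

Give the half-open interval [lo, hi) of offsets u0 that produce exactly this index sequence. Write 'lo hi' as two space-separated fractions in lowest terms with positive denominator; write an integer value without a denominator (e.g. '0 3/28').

C = [2/7, 2/7, 11/21, 2/3, 16/21, 1]
j=0 picked index 0: u0 ∈ [0, 2/7)
j=1 picked index 2: u0 ∈ [5/42, 5/14)
j=2 picked index 2: u0 ∈ [-1/21, 4/21)
j=3 picked index 3: u0 ∈ [1/42, 1/6)
j=4 picked index 5: u0 ∈ [2/21, 1/3)
j=5 picked index 5: u0 ∈ [-1/14, 1/6)
intersection: [5/42, 1/6)

5/42 1/6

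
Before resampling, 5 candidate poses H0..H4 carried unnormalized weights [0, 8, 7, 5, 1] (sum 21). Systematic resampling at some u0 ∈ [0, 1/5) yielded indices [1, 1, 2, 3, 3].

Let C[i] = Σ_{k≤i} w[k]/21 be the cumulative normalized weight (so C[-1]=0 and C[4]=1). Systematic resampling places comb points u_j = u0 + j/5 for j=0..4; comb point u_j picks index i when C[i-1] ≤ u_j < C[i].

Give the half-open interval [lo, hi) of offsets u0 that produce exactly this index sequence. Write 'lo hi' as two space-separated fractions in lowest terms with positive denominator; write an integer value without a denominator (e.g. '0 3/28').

4/35 16/105

C = [0, 8/21, 5/7, 20/21, 1]
j=0 picked index 1: u0 ∈ [0, 8/21)
j=1 picked index 1: u0 ∈ [-1/5, 19/105)
j=2 picked index 2: u0 ∈ [-2/105, 11/35)
j=3 picked index 3: u0 ∈ [4/35, 37/105)
j=4 picked index 3: u0 ∈ [-3/35, 16/105)
intersection: [4/35, 16/105)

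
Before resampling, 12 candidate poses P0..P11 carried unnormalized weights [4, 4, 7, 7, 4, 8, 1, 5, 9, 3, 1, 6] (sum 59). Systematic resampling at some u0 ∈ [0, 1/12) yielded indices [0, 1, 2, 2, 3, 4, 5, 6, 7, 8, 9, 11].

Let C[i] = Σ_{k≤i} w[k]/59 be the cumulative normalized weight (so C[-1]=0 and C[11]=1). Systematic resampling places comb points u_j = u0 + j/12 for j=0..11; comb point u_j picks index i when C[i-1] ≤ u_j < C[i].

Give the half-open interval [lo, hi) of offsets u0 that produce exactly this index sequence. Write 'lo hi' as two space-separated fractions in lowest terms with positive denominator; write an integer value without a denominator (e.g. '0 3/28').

C = [4/59, 8/59, 15/59, 22/59, 26/59, 34/59, 35/59, 40/59, 49/59, 52/59, 53/59, 1]
j=0 picked index 0: u0 ∈ [0, 4/59)
j=1 picked index 1: u0 ∈ [-11/708, 37/708)
j=2 picked index 2: u0 ∈ [-11/354, 31/354)
j=3 picked index 2: u0 ∈ [-27/236, 1/236)
j=4 picked index 3: u0 ∈ [-14/177, 7/177)
j=5 picked index 4: u0 ∈ [-31/708, 17/708)
j=6 picked index 5: u0 ∈ [-7/118, 9/118)
j=7 picked index 6: u0 ∈ [-5/708, 7/708)
j=8 picked index 7: u0 ∈ [-13/177, 2/177)
j=9 picked index 8: u0 ∈ [-17/236, 19/236)
j=10 picked index 9: u0 ∈ [-1/354, 17/354)
j=11 picked index 11: u0 ∈ [-13/708, 1/12)
intersection: [0, 1/236)

0 1/236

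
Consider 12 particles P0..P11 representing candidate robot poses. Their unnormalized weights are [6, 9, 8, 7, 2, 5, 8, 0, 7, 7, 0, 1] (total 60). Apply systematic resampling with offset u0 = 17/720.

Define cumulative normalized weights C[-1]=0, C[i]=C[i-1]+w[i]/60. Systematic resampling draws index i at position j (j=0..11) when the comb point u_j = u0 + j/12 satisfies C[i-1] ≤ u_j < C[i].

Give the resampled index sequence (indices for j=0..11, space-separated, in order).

C = [1/10, 1/4, 23/60, 1/2, 8/15, 37/60, 3/4, 3/4, 13/15, 59/60, 59/60, 1]
j=0: u_0=17/720 ∈ [0, 1/10) → index 0
j=1: u_1=77/720 ∈ [1/10, 1/4) → index 1
j=2: u_2=137/720 ∈ [1/10, 1/4) → index 1
j=3: u_3=197/720 ∈ [1/4, 23/60) → index 2
j=4: u_4=257/720 ∈ [1/4, 23/60) → index 2
j=5: u_5=317/720 ∈ [23/60, 1/2) → index 3
j=6: u_6=377/720 ∈ [1/2, 8/15) → index 4
j=7: u_7=437/720 ∈ [8/15, 37/60) → index 5
j=8: u_8=497/720 ∈ [37/60, 3/4) → index 6
j=9: u_9=557/720 ∈ [3/4, 13/15) → index 8
j=10: u_10=617/720 ∈ [3/4, 13/15) → index 8
j=11: u_11=677/720 ∈ [13/15, 59/60) → index 9

0 1 1 2 2 3 4 5 6 8 8 9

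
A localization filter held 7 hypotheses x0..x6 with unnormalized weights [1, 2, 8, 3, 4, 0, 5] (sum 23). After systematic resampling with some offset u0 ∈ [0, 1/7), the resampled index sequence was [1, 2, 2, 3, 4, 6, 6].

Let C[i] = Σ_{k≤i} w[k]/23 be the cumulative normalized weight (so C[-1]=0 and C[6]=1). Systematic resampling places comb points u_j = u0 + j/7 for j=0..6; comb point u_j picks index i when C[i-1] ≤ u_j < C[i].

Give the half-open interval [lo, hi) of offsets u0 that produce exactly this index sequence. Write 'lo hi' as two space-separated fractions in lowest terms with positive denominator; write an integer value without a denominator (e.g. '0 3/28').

C = [1/23, 3/23, 11/23, 14/23, 18/23, 18/23, 1]
j=0 picked index 1: u0 ∈ [1/23, 3/23)
j=1 picked index 2: u0 ∈ [-2/161, 54/161)
j=2 picked index 2: u0 ∈ [-25/161, 31/161)
j=3 picked index 3: u0 ∈ [8/161, 29/161)
j=4 picked index 4: u0 ∈ [6/161, 34/161)
j=5 picked index 6: u0 ∈ [11/161, 2/7)
j=6 picked index 6: u0 ∈ [-12/161, 1/7)
intersection: [11/161, 3/23)

11/161 3/23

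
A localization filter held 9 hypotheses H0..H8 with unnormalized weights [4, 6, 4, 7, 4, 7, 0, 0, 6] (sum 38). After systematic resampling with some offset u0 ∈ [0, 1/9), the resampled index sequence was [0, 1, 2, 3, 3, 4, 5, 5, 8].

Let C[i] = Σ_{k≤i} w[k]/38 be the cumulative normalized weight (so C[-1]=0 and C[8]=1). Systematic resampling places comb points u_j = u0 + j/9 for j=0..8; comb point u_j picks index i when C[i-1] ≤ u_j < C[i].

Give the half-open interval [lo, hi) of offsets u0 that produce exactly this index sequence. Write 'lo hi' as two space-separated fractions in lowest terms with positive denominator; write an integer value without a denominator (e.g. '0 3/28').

C = [2/19, 5/19, 7/19, 21/38, 25/38, 16/19, 16/19, 16/19, 1]
j=0 picked index 0: u0 ∈ [0, 2/19)
j=1 picked index 1: u0 ∈ [-1/171, 26/171)
j=2 picked index 2: u0 ∈ [7/171, 25/171)
j=3 picked index 3: u0 ∈ [2/57, 25/114)
j=4 picked index 3: u0 ∈ [-13/171, 37/342)
j=5 picked index 4: u0 ∈ [-1/342, 35/342)
j=6 picked index 5: u0 ∈ [-1/114, 10/57)
j=7 picked index 5: u0 ∈ [-41/342, 11/171)
j=8 picked index 8: u0 ∈ [-8/171, 1/9)
intersection: [7/171, 11/171)

7/171 11/171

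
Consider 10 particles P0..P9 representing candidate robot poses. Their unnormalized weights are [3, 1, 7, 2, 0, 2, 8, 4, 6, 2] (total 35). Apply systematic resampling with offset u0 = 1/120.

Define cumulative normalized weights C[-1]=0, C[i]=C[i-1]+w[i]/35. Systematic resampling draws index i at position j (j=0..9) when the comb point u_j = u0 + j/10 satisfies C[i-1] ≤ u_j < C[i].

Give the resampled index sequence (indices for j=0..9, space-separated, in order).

0 1 2 2 5 6 6 7 8 8

C = [3/35, 4/35, 11/35, 13/35, 13/35, 3/7, 23/35, 27/35, 33/35, 1]
j=0: u_0=1/120 ∈ [0, 3/35) → index 0
j=1: u_1=13/120 ∈ [3/35, 4/35) → index 1
j=2: u_2=5/24 ∈ [4/35, 11/35) → index 2
j=3: u_3=37/120 ∈ [4/35, 11/35) → index 2
j=4: u_4=49/120 ∈ [13/35, 3/7) → index 5
j=5: u_5=61/120 ∈ [3/7, 23/35) → index 6
j=6: u_6=73/120 ∈ [3/7, 23/35) → index 6
j=7: u_7=17/24 ∈ [23/35, 27/35) → index 7
j=8: u_8=97/120 ∈ [27/35, 33/35) → index 8
j=9: u_9=109/120 ∈ [27/35, 33/35) → index 8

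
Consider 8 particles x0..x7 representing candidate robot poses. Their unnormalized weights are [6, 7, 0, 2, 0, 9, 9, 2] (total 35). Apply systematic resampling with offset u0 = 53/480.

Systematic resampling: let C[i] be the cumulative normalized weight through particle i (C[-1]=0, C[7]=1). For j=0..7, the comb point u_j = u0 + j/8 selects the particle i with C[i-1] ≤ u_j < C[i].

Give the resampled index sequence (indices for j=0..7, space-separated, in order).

0 1 1 5 5 6 6 7

C = [6/35, 13/35, 13/35, 3/7, 3/7, 24/35, 33/35, 1]
j=0: u_0=53/480 ∈ [0, 6/35) → index 0
j=1: u_1=113/480 ∈ [6/35, 13/35) → index 1
j=2: u_2=173/480 ∈ [6/35, 13/35) → index 1
j=3: u_3=233/480 ∈ [3/7, 24/35) → index 5
j=4: u_4=293/480 ∈ [3/7, 24/35) → index 5
j=5: u_5=353/480 ∈ [24/35, 33/35) → index 6
j=6: u_6=413/480 ∈ [24/35, 33/35) → index 6
j=7: u_7=473/480 ∈ [33/35, 1) → index 7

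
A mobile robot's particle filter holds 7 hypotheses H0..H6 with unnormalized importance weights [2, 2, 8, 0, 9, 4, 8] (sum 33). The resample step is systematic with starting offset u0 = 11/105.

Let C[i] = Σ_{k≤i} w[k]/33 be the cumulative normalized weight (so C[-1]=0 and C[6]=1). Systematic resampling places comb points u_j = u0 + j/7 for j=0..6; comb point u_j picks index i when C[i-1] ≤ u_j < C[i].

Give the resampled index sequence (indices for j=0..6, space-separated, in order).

C = [2/33, 4/33, 4/11, 4/11, 7/11, 25/33, 1]
j=0: u_0=11/105 ∈ [2/33, 4/33) → index 1
j=1: u_1=26/105 ∈ [4/33, 4/11) → index 2
j=2: u_2=41/105 ∈ [4/11, 7/11) → index 4
j=3: u_3=8/15 ∈ [4/11, 7/11) → index 4
j=4: u_4=71/105 ∈ [7/11, 25/33) → index 5
j=5: u_5=86/105 ∈ [25/33, 1) → index 6
j=6: u_6=101/105 ∈ [25/33, 1) → index 6

1 2 4 4 5 6 6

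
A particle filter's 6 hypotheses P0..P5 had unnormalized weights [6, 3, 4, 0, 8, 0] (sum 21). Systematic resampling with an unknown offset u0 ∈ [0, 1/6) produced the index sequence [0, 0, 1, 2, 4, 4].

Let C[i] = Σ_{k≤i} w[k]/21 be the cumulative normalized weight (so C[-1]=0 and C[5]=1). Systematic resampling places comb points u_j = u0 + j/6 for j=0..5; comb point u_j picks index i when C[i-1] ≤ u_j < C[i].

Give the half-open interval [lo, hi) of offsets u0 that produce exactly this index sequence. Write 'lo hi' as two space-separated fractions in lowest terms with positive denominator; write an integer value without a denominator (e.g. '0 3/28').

0 2/21

C = [2/7, 3/7, 13/21, 13/21, 1, 1]
j=0 picked index 0: u0 ∈ [0, 2/7)
j=1 picked index 0: u0 ∈ [-1/6, 5/42)
j=2 picked index 1: u0 ∈ [-1/21, 2/21)
j=3 picked index 2: u0 ∈ [-1/14, 5/42)
j=4 picked index 4: u0 ∈ [-1/21, 1/3)
j=5 picked index 4: u0 ∈ [-3/14, 1/6)
intersection: [0, 2/21)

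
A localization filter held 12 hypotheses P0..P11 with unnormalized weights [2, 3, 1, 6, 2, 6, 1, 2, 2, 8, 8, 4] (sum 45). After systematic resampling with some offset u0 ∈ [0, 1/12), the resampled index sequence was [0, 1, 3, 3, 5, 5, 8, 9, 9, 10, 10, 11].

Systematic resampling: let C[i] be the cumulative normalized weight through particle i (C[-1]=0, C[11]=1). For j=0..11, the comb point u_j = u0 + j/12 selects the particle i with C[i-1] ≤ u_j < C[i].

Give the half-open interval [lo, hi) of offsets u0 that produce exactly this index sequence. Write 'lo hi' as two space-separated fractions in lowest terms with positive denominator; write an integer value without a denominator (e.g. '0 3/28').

1/90 1/60

C = [2/45, 1/9, 2/15, 4/15, 14/45, 4/9, 7/15, 23/45, 5/9, 11/15, 41/45, 1]
j=0 picked index 0: u0 ∈ [0, 2/45)
j=1 picked index 1: u0 ∈ [-7/180, 1/36)
j=2 picked index 3: u0 ∈ [-1/30, 1/10)
j=3 picked index 3: u0 ∈ [-7/60, 1/60)
j=4 picked index 5: u0 ∈ [-1/45, 1/9)
j=5 picked index 5: u0 ∈ [-19/180, 1/36)
j=6 picked index 8: u0 ∈ [1/90, 1/18)
j=7 picked index 9: u0 ∈ [-1/36, 3/20)
j=8 picked index 9: u0 ∈ [-1/9, 1/15)
j=9 picked index 10: u0 ∈ [-1/60, 29/180)
j=10 picked index 10: u0 ∈ [-1/10, 7/90)
j=11 picked index 11: u0 ∈ [-1/180, 1/12)
intersection: [1/90, 1/60)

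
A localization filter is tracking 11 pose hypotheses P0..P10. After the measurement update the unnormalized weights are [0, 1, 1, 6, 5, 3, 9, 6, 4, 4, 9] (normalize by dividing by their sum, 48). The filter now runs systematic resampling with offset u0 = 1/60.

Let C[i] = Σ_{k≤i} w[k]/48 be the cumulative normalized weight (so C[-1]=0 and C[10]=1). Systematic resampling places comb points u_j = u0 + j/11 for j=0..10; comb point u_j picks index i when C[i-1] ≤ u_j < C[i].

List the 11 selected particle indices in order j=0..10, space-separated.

C = [0, 1/48, 1/24, 1/6, 13/48, 1/3, 25/48, 31/48, 35/48, 13/16, 1]
j=0: u_0=1/60 ∈ [0, 1/48) → index 1
j=1: u_1=71/660 ∈ [1/24, 1/6) → index 3
j=2: u_2=131/660 ∈ [1/6, 13/48) → index 4
j=3: u_3=191/660 ∈ [13/48, 1/3) → index 5
j=4: u_4=251/660 ∈ [1/3, 25/48) → index 6
j=5: u_5=311/660 ∈ [1/3, 25/48) → index 6
j=6: u_6=371/660 ∈ [25/48, 31/48) → index 7
j=7: u_7=431/660 ∈ [31/48, 35/48) → index 8
j=8: u_8=491/660 ∈ [35/48, 13/16) → index 9
j=9: u_9=551/660 ∈ [13/16, 1) → index 10
j=10: u_10=611/660 ∈ [13/16, 1) → index 10

1 3 4 5 6 6 7 8 9 10 10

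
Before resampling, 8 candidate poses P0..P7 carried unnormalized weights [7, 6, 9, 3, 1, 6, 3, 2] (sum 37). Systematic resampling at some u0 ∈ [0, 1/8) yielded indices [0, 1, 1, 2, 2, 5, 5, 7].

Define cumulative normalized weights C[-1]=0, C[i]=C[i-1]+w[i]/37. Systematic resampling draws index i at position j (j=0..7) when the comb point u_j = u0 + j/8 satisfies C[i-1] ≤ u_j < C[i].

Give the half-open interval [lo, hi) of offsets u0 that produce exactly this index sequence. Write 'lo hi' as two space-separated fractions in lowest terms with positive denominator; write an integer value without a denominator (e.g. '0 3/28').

23/296 7/74

C = [7/37, 13/37, 22/37, 25/37, 26/37, 32/37, 35/37, 1]
j=0 picked index 0: u0 ∈ [0, 7/37)
j=1 picked index 1: u0 ∈ [19/296, 67/296)
j=2 picked index 1: u0 ∈ [-9/148, 15/148)
j=3 picked index 2: u0 ∈ [-7/296, 65/296)
j=4 picked index 2: u0 ∈ [-11/74, 7/74)
j=5 picked index 5: u0 ∈ [23/296, 71/296)
j=6 picked index 5: u0 ∈ [-7/148, 17/148)
j=7 picked index 7: u0 ∈ [21/296, 1/8)
intersection: [23/296, 7/74)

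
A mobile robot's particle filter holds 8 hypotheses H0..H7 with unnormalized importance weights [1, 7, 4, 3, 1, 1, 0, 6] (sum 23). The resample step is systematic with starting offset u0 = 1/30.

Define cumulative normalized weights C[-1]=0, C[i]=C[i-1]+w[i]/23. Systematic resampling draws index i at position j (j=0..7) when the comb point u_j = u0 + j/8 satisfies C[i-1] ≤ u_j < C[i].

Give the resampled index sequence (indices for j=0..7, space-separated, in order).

C = [1/23, 8/23, 12/23, 15/23, 16/23, 17/23, 17/23, 1]
j=0: u_0=1/30 ∈ [0, 1/23) → index 0
j=1: u_1=19/120 ∈ [1/23, 8/23) → index 1
j=2: u_2=17/60 ∈ [1/23, 8/23) → index 1
j=3: u_3=49/120 ∈ [8/23, 12/23) → index 2
j=4: u_4=8/15 ∈ [12/23, 15/23) → index 3
j=5: u_5=79/120 ∈ [15/23, 16/23) → index 4
j=6: u_6=47/60 ∈ [17/23, 1) → index 7
j=7: u_7=109/120 ∈ [17/23, 1) → index 7

0 1 1 2 3 4 7 7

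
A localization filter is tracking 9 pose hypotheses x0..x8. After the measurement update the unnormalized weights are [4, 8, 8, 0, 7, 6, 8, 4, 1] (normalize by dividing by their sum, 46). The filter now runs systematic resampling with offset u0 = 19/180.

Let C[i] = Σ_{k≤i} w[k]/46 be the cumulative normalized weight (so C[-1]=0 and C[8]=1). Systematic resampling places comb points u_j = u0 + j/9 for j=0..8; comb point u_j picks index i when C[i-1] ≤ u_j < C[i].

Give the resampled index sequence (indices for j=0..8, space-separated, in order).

C = [2/23, 6/23, 10/23, 10/23, 27/46, 33/46, 41/46, 45/46, 1]
j=0: u_0=19/180 ∈ [2/23, 6/23) → index 1
j=1: u_1=13/60 ∈ [2/23, 6/23) → index 1
j=2: u_2=59/180 ∈ [6/23, 10/23) → index 2
j=3: u_3=79/180 ∈ [10/23, 27/46) → index 4
j=4: u_4=11/20 ∈ [10/23, 27/46) → index 4
j=5: u_5=119/180 ∈ [27/46, 33/46) → index 5
j=6: u_6=139/180 ∈ [33/46, 41/46) → index 6
j=7: u_7=53/60 ∈ [33/46, 41/46) → index 6
j=8: u_8=179/180 ∈ [45/46, 1) → index 8

1 1 2 4 4 5 6 6 8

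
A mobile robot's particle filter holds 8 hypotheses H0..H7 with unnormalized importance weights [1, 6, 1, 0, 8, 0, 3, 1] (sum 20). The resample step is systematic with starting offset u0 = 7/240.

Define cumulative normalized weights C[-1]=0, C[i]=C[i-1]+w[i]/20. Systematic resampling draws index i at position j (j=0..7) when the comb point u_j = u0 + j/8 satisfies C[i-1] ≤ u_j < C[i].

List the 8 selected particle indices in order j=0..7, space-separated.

0 1 1 4 4 4 4 6

C = [1/20, 7/20, 2/5, 2/5, 4/5, 4/5, 19/20, 1]
j=0: u_0=7/240 ∈ [0, 1/20) → index 0
j=1: u_1=37/240 ∈ [1/20, 7/20) → index 1
j=2: u_2=67/240 ∈ [1/20, 7/20) → index 1
j=3: u_3=97/240 ∈ [2/5, 4/5) → index 4
j=4: u_4=127/240 ∈ [2/5, 4/5) → index 4
j=5: u_5=157/240 ∈ [2/5, 4/5) → index 4
j=6: u_6=187/240 ∈ [2/5, 4/5) → index 4
j=7: u_7=217/240 ∈ [4/5, 19/20) → index 6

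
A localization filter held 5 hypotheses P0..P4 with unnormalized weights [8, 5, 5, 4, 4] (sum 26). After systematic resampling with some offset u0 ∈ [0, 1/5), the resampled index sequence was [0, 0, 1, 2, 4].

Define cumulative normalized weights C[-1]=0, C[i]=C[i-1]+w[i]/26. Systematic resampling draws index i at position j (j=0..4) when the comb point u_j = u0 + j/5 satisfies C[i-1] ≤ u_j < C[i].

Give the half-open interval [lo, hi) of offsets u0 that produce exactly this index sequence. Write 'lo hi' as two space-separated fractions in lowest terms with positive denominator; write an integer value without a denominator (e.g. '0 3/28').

3/65 6/65

C = [4/13, 1/2, 9/13, 11/13, 1]
j=0 picked index 0: u0 ∈ [0, 4/13)
j=1 picked index 0: u0 ∈ [-1/5, 7/65)
j=2 picked index 1: u0 ∈ [-6/65, 1/10)
j=3 picked index 2: u0 ∈ [-1/10, 6/65)
j=4 picked index 4: u0 ∈ [3/65, 1/5)
intersection: [3/65, 6/65)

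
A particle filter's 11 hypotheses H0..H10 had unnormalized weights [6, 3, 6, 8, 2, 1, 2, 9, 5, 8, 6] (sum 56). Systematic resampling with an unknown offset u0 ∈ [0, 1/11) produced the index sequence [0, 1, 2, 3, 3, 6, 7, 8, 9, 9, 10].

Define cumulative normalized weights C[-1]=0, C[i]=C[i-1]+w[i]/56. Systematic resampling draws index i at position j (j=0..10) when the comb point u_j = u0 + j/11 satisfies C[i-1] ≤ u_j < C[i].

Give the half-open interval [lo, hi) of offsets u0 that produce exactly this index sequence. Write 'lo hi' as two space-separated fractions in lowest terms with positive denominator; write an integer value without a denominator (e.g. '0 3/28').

C = [3/28, 9/56, 15/56, 23/56, 25/56, 13/28, 1/2, 37/56, 3/4, 25/28, 1]
j=0 picked index 0: u0 ∈ [0, 3/28)
j=1 picked index 1: u0 ∈ [5/308, 43/616)
j=2 picked index 2: u0 ∈ [-13/616, 53/616)
j=3 picked index 3: u0 ∈ [-3/616, 85/616)
j=4 picked index 3: u0 ∈ [-59/616, 29/616)
j=5 picked index 6: u0 ∈ [3/308, 1/22)
j=6 picked index 7: u0 ∈ [-1/22, 71/616)
j=7 picked index 8: u0 ∈ [15/616, 5/44)
j=8 picked index 9: u0 ∈ [1/44, 51/308)
j=9 picked index 9: u0 ∈ [-3/44, 23/308)
j=10 picked index 10: u0 ∈ [-5/308, 1/11)
intersection: [15/616, 1/22)

15/616 1/22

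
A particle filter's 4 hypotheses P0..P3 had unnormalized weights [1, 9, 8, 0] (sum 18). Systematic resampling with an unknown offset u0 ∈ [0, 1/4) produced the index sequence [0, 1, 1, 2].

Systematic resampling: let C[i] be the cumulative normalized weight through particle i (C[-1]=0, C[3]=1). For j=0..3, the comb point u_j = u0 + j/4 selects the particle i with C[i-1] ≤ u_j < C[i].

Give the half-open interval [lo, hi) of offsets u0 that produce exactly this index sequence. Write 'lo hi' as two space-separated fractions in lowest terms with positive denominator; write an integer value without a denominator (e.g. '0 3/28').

0 1/18

C = [1/18, 5/9, 1, 1]
j=0 picked index 0: u0 ∈ [0, 1/18)
j=1 picked index 1: u0 ∈ [-7/36, 11/36)
j=2 picked index 1: u0 ∈ [-4/9, 1/18)
j=3 picked index 2: u0 ∈ [-7/36, 1/4)
intersection: [0, 1/18)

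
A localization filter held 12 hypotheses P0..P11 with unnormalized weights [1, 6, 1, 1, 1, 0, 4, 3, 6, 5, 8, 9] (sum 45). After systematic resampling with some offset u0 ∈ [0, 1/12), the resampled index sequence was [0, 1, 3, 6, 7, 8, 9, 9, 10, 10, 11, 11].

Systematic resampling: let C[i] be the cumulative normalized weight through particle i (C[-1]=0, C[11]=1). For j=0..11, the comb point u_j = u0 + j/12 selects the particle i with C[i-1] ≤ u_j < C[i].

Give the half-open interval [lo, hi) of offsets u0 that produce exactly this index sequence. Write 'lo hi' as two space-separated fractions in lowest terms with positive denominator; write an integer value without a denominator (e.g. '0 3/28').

1/90 1/45

C = [1/45, 7/45, 8/45, 1/5, 2/9, 2/9, 14/45, 17/45, 23/45, 28/45, 4/5, 1]
j=0 picked index 0: u0 ∈ [0, 1/45)
j=1 picked index 1: u0 ∈ [-11/180, 13/180)
j=2 picked index 3: u0 ∈ [1/90, 1/30)
j=3 picked index 6: u0 ∈ [-1/36, 11/180)
j=4 picked index 7: u0 ∈ [-1/45, 2/45)
j=5 picked index 8: u0 ∈ [-7/180, 17/180)
j=6 picked index 9: u0 ∈ [1/90, 11/90)
j=7 picked index 9: u0 ∈ [-13/180, 7/180)
j=8 picked index 10: u0 ∈ [-2/45, 2/15)
j=9 picked index 10: u0 ∈ [-23/180, 1/20)
j=10 picked index 11: u0 ∈ [-1/30, 1/6)
j=11 picked index 11: u0 ∈ [-7/60, 1/12)
intersection: [1/90, 1/45)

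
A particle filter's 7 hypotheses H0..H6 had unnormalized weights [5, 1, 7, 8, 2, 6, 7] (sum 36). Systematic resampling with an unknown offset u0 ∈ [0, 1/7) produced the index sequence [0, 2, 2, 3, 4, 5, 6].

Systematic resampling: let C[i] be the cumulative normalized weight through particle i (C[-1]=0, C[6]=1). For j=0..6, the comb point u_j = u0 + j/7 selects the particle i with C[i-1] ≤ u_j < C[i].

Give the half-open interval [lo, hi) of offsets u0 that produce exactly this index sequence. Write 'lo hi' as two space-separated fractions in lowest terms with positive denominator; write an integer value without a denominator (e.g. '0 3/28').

1/42 17/252

C = [5/36, 1/6, 13/36, 7/12, 23/36, 29/36, 1]
j=0 picked index 0: u0 ∈ [0, 5/36)
j=1 picked index 2: u0 ∈ [1/42, 55/252)
j=2 picked index 2: u0 ∈ [-5/42, 19/252)
j=3 picked index 3: u0 ∈ [-17/252, 13/84)
j=4 picked index 4: u0 ∈ [1/84, 17/252)
j=5 picked index 5: u0 ∈ [-19/252, 23/252)
j=6 picked index 6: u0 ∈ [-13/252, 1/7)
intersection: [1/42, 17/252)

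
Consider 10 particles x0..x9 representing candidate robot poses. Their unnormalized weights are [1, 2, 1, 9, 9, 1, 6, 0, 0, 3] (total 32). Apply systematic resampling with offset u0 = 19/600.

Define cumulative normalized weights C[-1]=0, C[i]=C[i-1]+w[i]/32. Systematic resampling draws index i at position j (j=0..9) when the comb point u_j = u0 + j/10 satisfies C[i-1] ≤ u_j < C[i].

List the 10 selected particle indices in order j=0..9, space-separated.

1 3 3 3 4 4 4 6 6 9

C = [1/32, 3/32, 1/8, 13/32, 11/16, 23/32, 29/32, 29/32, 29/32, 1]
j=0: u_0=19/600 ∈ [1/32, 3/32) → index 1
j=1: u_1=79/600 ∈ [1/8, 13/32) → index 3
j=2: u_2=139/600 ∈ [1/8, 13/32) → index 3
j=3: u_3=199/600 ∈ [1/8, 13/32) → index 3
j=4: u_4=259/600 ∈ [13/32, 11/16) → index 4
j=5: u_5=319/600 ∈ [13/32, 11/16) → index 4
j=6: u_6=379/600 ∈ [13/32, 11/16) → index 4
j=7: u_7=439/600 ∈ [23/32, 29/32) → index 6
j=8: u_8=499/600 ∈ [23/32, 29/32) → index 6
j=9: u_9=559/600 ∈ [29/32, 1) → index 9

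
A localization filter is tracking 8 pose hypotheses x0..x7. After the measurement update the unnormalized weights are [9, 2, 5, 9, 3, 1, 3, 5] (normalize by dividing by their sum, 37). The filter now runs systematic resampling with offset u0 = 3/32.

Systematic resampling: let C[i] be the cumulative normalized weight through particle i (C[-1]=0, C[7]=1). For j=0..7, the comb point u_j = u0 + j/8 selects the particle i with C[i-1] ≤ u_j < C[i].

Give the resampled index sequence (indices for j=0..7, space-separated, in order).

C = [9/37, 11/37, 16/37, 25/37, 28/37, 29/37, 32/37, 1]
j=0: u_0=3/32 ∈ [0, 9/37) → index 0
j=1: u_1=7/32 ∈ [0, 9/37) → index 0
j=2: u_2=11/32 ∈ [11/37, 16/37) → index 2
j=3: u_3=15/32 ∈ [16/37, 25/37) → index 3
j=4: u_4=19/32 ∈ [16/37, 25/37) → index 3
j=5: u_5=23/32 ∈ [25/37, 28/37) → index 4
j=6: u_6=27/32 ∈ [29/37, 32/37) → index 6
j=7: u_7=31/32 ∈ [32/37, 1) → index 7

0 0 2 3 3 4 6 7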